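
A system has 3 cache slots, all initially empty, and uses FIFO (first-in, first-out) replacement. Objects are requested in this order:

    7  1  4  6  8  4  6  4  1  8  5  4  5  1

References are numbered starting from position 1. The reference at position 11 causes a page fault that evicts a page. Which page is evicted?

pos 1: 7 → fault, frames {7}
pos 2: 1 → fault, frames {7,1}
pos 3: 4 → fault, frames {7,1,4}
pos 4: 6 → fault, evict 7, frames {1,4,6}
pos 5: 8 → fault, evict 1, frames {4,6,8}
pos 6: 4 → hit
pos 7: 6 → hit
pos 8: 4 → hit
pos 9: 1 → fault, evict 4, frames {6,8,1}
pos 10: 8 → hit
pos 11: 5 → fault, evict 6, frames {8,1,5}
At position 11, page 6 is evicted.

6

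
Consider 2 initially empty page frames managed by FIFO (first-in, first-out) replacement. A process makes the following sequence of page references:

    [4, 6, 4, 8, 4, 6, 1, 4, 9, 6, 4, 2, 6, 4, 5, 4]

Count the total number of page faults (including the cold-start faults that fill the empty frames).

4 → miss, frames {4}
6 → miss, frames {4,6}
4 → hit
8 → miss, evict 4, frames {6,8}
4 → miss, evict 6, frames {8,4}
6 → miss, evict 8, frames {4,6}
1 → miss, evict 4, frames {6,1}
4 → miss, evict 6, frames {1,4}
9 → miss, evict 1, frames {4,9}
6 → miss, evict 4, frames {9,6}
4 → miss, evict 9, frames {6,4}
2 → miss, evict 6, frames {4,2}
6 → miss, evict 4, frames {2,6}
4 → miss, evict 2, frames {6,4}
5 → miss, evict 6, frames {4,5}
4 → hit
Page faults: 14.

14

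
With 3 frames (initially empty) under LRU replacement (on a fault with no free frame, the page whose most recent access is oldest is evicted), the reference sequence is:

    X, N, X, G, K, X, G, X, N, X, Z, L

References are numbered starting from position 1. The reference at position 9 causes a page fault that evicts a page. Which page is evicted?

K

pos 1: X → fault, frames (X)
pos 2: N → fault, frames (X N)
pos 3: X → hit
pos 4: G → fault, frames (N X G)
pos 5: K → fault, evict N, frames (X G K)
pos 6: X → hit
pos 7: G → hit
pos 8: X → hit
pos 9: N → fault, evict K, frames (G X N)
At position 9, page K is evicted.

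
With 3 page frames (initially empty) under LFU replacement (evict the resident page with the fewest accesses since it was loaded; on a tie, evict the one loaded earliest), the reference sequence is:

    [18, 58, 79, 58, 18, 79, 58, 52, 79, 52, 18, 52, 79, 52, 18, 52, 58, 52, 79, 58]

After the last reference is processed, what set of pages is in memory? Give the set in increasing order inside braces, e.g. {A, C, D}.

18: fault, frames (18)
58: fault, frames (18 58)
79: fault, frames (18 58 79)
58: hit
18: hit
79: hit
58: hit
52: fault, evict 18, frames (58 79 52)
79: hit
52: hit
18: fault, evict 52, frames (58 79 18)
52: fault, evict 18, frames (58 79 52)
79: hit
52: hit
18: fault, evict 52, frames (58 79 18)
52: fault, evict 18, frames (58 79 52)
58: hit
52: hit
79: hit
58: hit

{52, 58, 79}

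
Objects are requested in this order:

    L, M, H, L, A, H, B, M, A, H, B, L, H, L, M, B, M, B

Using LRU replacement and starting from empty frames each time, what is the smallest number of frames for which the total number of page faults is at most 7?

5

f=1: 18 faults
f=2: 15 faults
f=3: 12 faults
f=4: 8 faults
f=5: 5 faults
Smallest f with faults ≤ 7 is 5.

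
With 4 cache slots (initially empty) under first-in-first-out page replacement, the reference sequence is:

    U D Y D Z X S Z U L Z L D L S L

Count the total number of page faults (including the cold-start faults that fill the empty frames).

U: miss, frames {U}
D: miss, frames {U,D}
Y: miss, frames {U,D,Y}
D: hit
Z: miss, frames {U,D,Y,Z}
X: miss, evict U, frames {D,Y,Z,X}
S: miss, evict D, frames {Y,Z,X,S}
Z: hit
U: miss, evict Y, frames {Z,X,S,U}
L: miss, evict Z, frames {X,S,U,L}
Z: miss, evict X, frames {S,U,L,Z}
L: hit
D: miss, evict S, frames {U,L,Z,D}
L: hit
S: miss, evict U, frames {L,Z,D,S}
L: hit
Page faults: 11.

11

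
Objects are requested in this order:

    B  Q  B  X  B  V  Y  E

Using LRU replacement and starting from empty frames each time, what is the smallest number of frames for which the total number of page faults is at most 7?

f=1: 8 faults
f=2: 6 faults
f=3: 6 faults
f=4: 6 faults
f=5: 6 faults
f=6: 6 faults
Smallest f with faults ≤ 7 is 2.

2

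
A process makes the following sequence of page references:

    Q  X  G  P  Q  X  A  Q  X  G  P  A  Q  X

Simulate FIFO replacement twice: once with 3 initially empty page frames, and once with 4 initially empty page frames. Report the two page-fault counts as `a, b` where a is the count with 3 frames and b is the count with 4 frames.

11, 12

3 frames: F F F F F F F . . F F . F F → 11 faults.
4 frames: F F F F . . F F F F F F F F → 12 faults.
12 > 11: adding a frame increased faults — Belady's anomaly.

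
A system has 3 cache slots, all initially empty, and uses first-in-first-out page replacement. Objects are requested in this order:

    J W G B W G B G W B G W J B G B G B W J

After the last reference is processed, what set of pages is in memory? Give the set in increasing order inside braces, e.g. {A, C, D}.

{B, J, W}

J -> fault, frames [J]
W -> fault, frames [J, W]
G -> fault, frames [J, W, G]
B -> fault, evict J, frames [W, G, B]
W -> hit
G -> hit
B -> hit
G -> hit
W -> hit
B -> hit
G -> hit
W -> hit
J -> fault, evict W, frames [G, B, J]
B -> hit
G -> hit
B -> hit
G -> hit
B -> hit
W -> fault, evict G, frames [B, J, W]
J -> hit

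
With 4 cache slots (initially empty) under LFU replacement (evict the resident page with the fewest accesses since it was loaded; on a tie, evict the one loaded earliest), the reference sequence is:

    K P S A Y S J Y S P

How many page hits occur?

3

K: fault, frames {K}
P: fault, frames {K,P}
S: fault, frames {K,P,S}
A: fault, frames {K,P,S,A}
Y: fault, evict K, frames {P,S,A,Y}
S: hit
J: fault, evict P, frames {S,A,Y,J}
Y: hit
S: hit
P: fault, evict A, frames {S,Y,J,P}
Hits: 3.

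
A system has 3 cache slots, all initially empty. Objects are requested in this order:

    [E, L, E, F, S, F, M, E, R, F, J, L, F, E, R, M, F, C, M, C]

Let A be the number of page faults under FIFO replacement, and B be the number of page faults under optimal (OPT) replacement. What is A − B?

4

Under FIFO: F F . F F . F F F F F F . F F F F F . . → 15 faults.
Under OPT: F F . F F . F . F . F F . . F F . F . . → 11 faults.
A − B = 15 − 11 = 4.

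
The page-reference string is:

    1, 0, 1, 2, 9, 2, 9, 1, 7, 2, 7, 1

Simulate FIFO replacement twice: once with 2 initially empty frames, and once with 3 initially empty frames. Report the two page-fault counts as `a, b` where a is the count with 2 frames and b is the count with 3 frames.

2 frames: F F . F F . . F F F . F → 8 faults.
3 frames: F F . F F . . F F F . . → 7 faults.
7 < 8: adding a frame reduced faults, as is typical.

8, 7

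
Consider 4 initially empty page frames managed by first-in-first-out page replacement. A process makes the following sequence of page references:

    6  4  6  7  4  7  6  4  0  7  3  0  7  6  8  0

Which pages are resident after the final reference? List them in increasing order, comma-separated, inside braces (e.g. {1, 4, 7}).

{0, 3, 6, 8}

6: miss, frames [6]
4: miss, frames [6, 4]
6: hit
7: miss, frames [6, 4, 7]
4: hit
7: hit
6: hit
4: hit
0: miss, frames [6, 4, 7, 0]
7: hit
3: miss, evict 6, frames [4, 7, 0, 3]
0: hit
7: hit
6: miss, evict 4, frames [7, 0, 3, 6]
8: miss, evict 7, frames [0, 3, 6, 8]
0: hit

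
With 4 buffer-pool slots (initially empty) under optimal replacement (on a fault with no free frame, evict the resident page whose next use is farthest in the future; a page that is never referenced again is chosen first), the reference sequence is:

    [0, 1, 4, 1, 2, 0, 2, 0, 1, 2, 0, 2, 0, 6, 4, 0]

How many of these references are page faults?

5

0 -> fault, frames (0)
1 -> fault, frames (0 1)
4 -> fault, frames (0 1 4)
1 -> hit
2 -> fault, frames (0 1 4 2)
0 -> hit
2 -> hit
0 -> hit
1 -> hit
2 -> hit
0 -> hit
2 -> hit
0 -> hit
6 -> fault, evict 2, frames (0 1 4 6)
4 -> hit
0 -> hit
Page faults: 5.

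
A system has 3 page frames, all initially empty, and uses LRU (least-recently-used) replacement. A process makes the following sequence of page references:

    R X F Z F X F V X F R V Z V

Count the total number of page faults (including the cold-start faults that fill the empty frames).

R -> fault, frames [R]
X -> fault, frames [R, X]
F -> fault, frames [R, X, F]
Z -> fault, evict R, frames [X, F, Z]
F -> hit
X -> hit
F -> hit
V -> fault, evict Z, frames [X, F, V]
X -> hit
F -> hit
R -> fault, evict V, frames [X, F, R]
V -> fault, evict X, frames [F, R, V]
Z -> fault, evict F, frames [R, V, Z]
V -> hit
Page faults: 8.

8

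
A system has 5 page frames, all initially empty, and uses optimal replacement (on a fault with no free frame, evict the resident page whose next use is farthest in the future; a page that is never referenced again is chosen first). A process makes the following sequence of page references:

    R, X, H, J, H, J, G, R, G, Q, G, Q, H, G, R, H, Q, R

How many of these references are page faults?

R → fault, frames [R]
X → fault, frames [R, X]
H → fault, frames [R, X, H]
J → fault, frames [R, X, H, J]
H → hit
J → hit
G → fault, frames [R, X, H, J, G]
R → hit
G → hit
Q → fault, evict J, frames [R, X, H, G, Q]
G → hit
Q → hit
H → hit
G → hit
R → hit
H → hit
Q → hit
R → hit
Page faults: 6.

6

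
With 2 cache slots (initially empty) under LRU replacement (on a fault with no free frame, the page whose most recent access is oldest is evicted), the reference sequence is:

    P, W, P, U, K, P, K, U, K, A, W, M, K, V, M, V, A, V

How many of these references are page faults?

13

P → miss, frames {P}
W → miss, frames {P,W}
P → hit
U → miss, evict W, frames {P,U}
K → miss, evict P, frames {U,K}
P → miss, evict U, frames {K,P}
K → hit
U → miss, evict P, frames {K,U}
K → hit
A → miss, evict U, frames {K,A}
W → miss, evict K, frames {A,W}
M → miss, evict A, frames {W,M}
K → miss, evict W, frames {M,K}
V → miss, evict M, frames {K,V}
M → miss, evict K, frames {V,M}
V → hit
A → miss, evict M, frames {V,A}
V → hit
Page faults: 13.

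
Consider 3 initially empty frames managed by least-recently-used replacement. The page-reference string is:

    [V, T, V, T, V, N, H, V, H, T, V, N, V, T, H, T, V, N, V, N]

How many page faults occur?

V -> fault, frames (V)
T -> fault, frames (V T)
V -> hit
T -> hit
V -> hit
N -> fault, frames (T V N)
H -> fault, evict T, frames (V N H)
V -> hit
H -> hit
T -> fault, evict N, frames (V H T)
V -> hit
N -> fault, evict H, frames (T V N)
V -> hit
T -> hit
H -> fault, evict N, frames (V T H)
T -> hit
V -> hit
N -> fault, evict H, frames (T V N)
V -> hit
N -> hit
Page faults: 8.

8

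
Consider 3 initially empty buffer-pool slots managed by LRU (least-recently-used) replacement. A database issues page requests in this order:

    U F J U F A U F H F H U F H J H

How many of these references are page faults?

U -> miss, frames (U)
F -> miss, frames (U F)
J -> miss, frames (U F J)
U -> hit
F -> hit
A -> miss, evict J, frames (U F A)
U -> hit
F -> hit
H -> miss, evict A, frames (U F H)
F -> hit
H -> hit
U -> hit
F -> hit
H -> hit
J -> miss, evict U, frames (F H J)
H -> hit
Page faults: 6.

6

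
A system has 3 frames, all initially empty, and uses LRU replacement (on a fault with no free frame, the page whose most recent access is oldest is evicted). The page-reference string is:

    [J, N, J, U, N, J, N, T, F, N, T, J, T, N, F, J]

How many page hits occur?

8

J -> fault, frames [J]
N -> fault, frames [J, N]
J -> hit
U -> fault, frames [N, J, U]
N -> hit
J -> hit
N -> hit
T -> fault, evict U, frames [J, N, T]
F -> fault, evict J, frames [N, T, F]
N -> hit
T -> hit
J -> fault, evict F, frames [N, T, J]
T -> hit
N -> hit
F -> fault, evict J, frames [T, N, F]
J -> fault, evict T, frames [N, F, J]
Hits: 8.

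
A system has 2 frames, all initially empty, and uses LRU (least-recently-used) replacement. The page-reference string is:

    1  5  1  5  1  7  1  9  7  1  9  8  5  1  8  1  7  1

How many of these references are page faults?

1 -> fault, frames [1]
5 -> fault, frames [1, 5]
1 -> hit
5 -> hit
1 -> hit
7 -> fault, evict 5, frames [1, 7]
1 -> hit
9 -> fault, evict 7, frames [1, 9]
7 -> fault, evict 1, frames [9, 7]
1 -> fault, evict 9, frames [7, 1]
9 -> fault, evict 7, frames [1, 9]
8 -> fault, evict 1, frames [9, 8]
5 -> fault, evict 9, frames [8, 5]
1 -> fault, evict 8, frames [5, 1]
8 -> fault, evict 5, frames [1, 8]
1 -> hit
7 -> fault, evict 8, frames [1, 7]
1 -> hit
Page faults: 12.

12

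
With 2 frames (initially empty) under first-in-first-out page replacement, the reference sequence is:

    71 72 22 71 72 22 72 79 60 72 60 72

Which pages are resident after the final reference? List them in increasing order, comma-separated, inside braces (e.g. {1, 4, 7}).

{60, 72}

71 -> miss, frames [71]
72 -> miss, frames [71, 72]
22 -> miss, evict 71, frames [72, 22]
71 -> miss, evict 72, frames [22, 71]
72 -> miss, evict 22, frames [71, 72]
22 -> miss, evict 71, frames [72, 22]
72 -> hit
79 -> miss, evict 72, frames [22, 79]
60 -> miss, evict 22, frames [79, 60]
72 -> miss, evict 79, frames [60, 72]
60 -> hit
72 -> hit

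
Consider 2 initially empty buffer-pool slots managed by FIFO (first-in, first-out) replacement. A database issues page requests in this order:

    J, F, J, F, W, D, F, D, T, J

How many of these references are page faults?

7

J → miss, frames {J}
F → miss, frames {J,F}
J → hit
F → hit
W → miss, evict J, frames {F,W}
D → miss, evict F, frames {W,D}
F → miss, evict W, frames {D,F}
D → hit
T → miss, evict D, frames {F,T}
J → miss, evict F, frames {T,J}
Page faults: 7.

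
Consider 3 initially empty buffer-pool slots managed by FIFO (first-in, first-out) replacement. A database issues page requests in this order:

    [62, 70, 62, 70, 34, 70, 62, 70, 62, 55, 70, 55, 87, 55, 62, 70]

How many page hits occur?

9

62 -> miss, frames {62}
70 -> miss, frames {62,70}
62 -> hit
70 -> hit
34 -> miss, frames {62,70,34}
70 -> hit
62 -> hit
70 -> hit
62 -> hit
55 -> miss, evict 62, frames {70,34,55}
70 -> hit
55 -> hit
87 -> miss, evict 70, frames {34,55,87}
55 -> hit
62 -> miss, evict 34, frames {55,87,62}
70 -> miss, evict 55, frames {87,62,70}
Hits: 9.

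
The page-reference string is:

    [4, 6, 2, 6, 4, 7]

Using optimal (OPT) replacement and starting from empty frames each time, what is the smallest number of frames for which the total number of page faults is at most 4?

f=1: 6 faults
f=2: 5 faults
f=3: 4 faults
f=4: 4 faults
Smallest f with faults ≤ 4 is 3.

3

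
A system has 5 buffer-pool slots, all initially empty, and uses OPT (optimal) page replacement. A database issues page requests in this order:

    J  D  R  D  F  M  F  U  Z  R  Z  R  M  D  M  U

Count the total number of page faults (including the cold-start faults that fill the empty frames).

7

J: miss, frames {J}
D: miss, frames {J,D}
R: miss, frames {J,D,R}
D: hit
F: miss, frames {J,D,R,F}
M: miss, frames {J,D,R,F,M}
F: hit
U: miss, evict F, frames {J,D,R,M,U}
Z: miss, evict J, frames {D,R,M,U,Z}
R: hit
Z: hit
R: hit
M: hit
D: hit
M: hit
U: hit
Page faults: 7.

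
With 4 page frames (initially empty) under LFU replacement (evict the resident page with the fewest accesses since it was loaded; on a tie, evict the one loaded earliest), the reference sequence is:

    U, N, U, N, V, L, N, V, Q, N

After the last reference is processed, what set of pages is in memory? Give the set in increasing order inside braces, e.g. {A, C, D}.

{N, Q, U, V}

U → miss, frames [U]
N → miss, frames [U, N]
U → hit
N → hit
V → miss, frames [U, N, V]
L → miss, frames [U, N, V, L]
N → hit
V → hit
Q → miss, evict L, frames [U, N, V, Q]
N → hit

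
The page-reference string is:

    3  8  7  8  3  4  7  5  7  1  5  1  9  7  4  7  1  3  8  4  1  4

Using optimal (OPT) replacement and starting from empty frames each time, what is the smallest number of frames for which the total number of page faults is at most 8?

5

f=1: 22 faults
f=2: 14 faults
f=3: 10 faults
f=4: 9 faults
f=5: 8 faults
f=6: 7 faults
f=7: 7 faults
Smallest f with faults ≤ 8 is 5.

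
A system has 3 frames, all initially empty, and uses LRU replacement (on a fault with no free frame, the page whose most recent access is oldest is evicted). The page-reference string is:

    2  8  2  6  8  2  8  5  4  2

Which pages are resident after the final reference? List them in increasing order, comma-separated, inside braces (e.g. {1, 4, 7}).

{2, 4, 5}

2 -> fault, frames {2}
8 -> fault, frames {2,8}
2 -> hit
6 -> fault, frames {8,2,6}
8 -> hit
2 -> hit
8 -> hit
5 -> fault, evict 6, frames {2,8,5}
4 -> fault, evict 2, frames {8,5,4}
2 -> fault, evict 8, frames {5,4,2}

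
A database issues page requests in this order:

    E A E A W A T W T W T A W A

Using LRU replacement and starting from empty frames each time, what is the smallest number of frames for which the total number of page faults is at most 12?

f=1: 14 faults
f=2: 7 faults
f=3: 4 faults
f=4: 4 faults
Smallest f with faults ≤ 12 is 2.

2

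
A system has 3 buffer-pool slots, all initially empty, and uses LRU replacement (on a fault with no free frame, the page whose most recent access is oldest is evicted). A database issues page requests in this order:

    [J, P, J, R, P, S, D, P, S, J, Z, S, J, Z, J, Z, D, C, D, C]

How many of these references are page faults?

J -> miss, frames (J)
P -> miss, frames (J P)
J -> hit
R -> miss, frames (P J R)
P -> hit
S -> miss, evict J, frames (R P S)
D -> miss, evict R, frames (P S D)
P -> hit
S -> hit
J -> miss, evict D, frames (P S J)
Z -> miss, evict P, frames (S J Z)
S -> hit
J -> hit
Z -> hit
J -> hit
Z -> hit
D -> miss, evict S, frames (J Z D)
C -> miss, evict J, frames (Z D C)
D -> hit
C -> hit
Page faults: 9.

9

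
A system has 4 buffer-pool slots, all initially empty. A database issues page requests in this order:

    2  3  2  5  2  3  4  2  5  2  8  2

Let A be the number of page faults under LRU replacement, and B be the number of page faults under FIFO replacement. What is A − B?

Under LRU: F F . F . . F . . . F . → 5 faults.
Under FIFO: F F . F . . F . . . F F → 6 faults.
A − B = 5 − 6 = -1.

-1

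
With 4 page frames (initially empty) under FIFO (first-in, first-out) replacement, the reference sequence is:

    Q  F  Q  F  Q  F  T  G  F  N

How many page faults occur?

Q -> miss, frames {Q}
F -> miss, frames {Q,F}
Q -> hit
F -> hit
Q -> hit
F -> hit
T -> miss, frames {Q,F,T}
G -> miss, frames {Q,F,T,G}
F -> hit
N -> miss, evict Q, frames {F,T,G,N}
Page faults: 5.

5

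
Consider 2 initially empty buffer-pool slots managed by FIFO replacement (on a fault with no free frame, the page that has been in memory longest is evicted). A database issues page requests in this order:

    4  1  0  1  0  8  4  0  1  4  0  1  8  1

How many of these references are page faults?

11

4: miss, frames (4)
1: miss, frames (4 1)
0: miss, evict 4, frames (1 0)
1: hit
0: hit
8: miss, evict 1, frames (0 8)
4: miss, evict 0, frames (8 4)
0: miss, evict 8, frames (4 0)
1: miss, evict 4, frames (0 1)
4: miss, evict 0, frames (1 4)
0: miss, evict 1, frames (4 0)
1: miss, evict 4, frames (0 1)
8: miss, evict 0, frames (1 8)
1: hit
Page faults: 11.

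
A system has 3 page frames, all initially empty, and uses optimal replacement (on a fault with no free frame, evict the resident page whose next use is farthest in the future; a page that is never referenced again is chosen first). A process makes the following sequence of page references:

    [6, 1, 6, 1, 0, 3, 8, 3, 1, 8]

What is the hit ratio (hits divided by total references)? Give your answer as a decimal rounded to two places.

6 → miss, frames (6)
1 → miss, frames (6 1)
6 → hit
1 → hit
0 → miss, frames (6 1 0)
3 → miss, evict 0, frames (6 1 3)
8 → miss, evict 6, frames (1 3 8)
3 → hit
1 → hit
8 → hit
Hits: 5 of 10 references → 5/10 = 0.5000.

0.50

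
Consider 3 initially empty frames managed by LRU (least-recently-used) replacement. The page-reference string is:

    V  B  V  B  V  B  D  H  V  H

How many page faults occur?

5

V -> fault, frames {V}
B -> fault, frames {V,B}
V -> hit
B -> hit
V -> hit
B -> hit
D -> fault, frames {V,B,D}
H -> fault, evict V, frames {B,D,H}
V -> fault, evict B, frames {D,H,V}
H -> hit
Page faults: 5.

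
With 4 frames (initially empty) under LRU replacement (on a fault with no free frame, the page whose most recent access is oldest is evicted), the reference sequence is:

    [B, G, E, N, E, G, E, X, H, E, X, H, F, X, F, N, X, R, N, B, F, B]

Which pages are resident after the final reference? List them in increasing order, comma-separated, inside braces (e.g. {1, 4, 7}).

B -> miss, frames (B)
G -> miss, frames (B G)
E -> miss, frames (B G E)
N -> miss, frames (B G E N)
E -> hit
G -> hit
E -> hit
X -> miss, evict B, frames (N G E X)
H -> miss, evict N, frames (G E X H)
E -> hit
X -> hit
H -> hit
F -> miss, evict G, frames (E X H F)
X -> hit
F -> hit
N -> miss, evict E, frames (H X F N)
X -> hit
R -> miss, evict H, frames (F N X R)
N -> hit
B -> miss, evict F, frames (X R N B)
F -> miss, evict X, frames (R N B F)
B -> hit

{B, F, N, R}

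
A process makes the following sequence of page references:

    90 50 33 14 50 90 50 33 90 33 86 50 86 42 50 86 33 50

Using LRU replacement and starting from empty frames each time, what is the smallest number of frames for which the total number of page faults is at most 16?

f=1: 18 faults
f=2: 15 faults
f=3: 10 faults
f=4: 6 faults
f=5: 6 faults
f=6: 6 faults
Smallest f with faults ≤ 16 is 2.

2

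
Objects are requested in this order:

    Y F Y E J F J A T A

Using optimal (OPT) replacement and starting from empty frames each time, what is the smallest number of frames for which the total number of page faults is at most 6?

f=1: 10 faults
f=2: 6 faults
f=3: 6 faults
f=4: 6 faults
f=5: 6 faults
f=6: 6 faults
Smallest f with faults ≤ 6 is 2.

2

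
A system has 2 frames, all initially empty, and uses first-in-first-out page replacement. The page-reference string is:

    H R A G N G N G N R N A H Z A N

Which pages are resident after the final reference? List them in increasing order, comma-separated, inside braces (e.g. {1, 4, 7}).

H -> fault, frames {H}
R -> fault, frames {H,R}
A -> fault, evict H, frames {R,A}
G -> fault, evict R, frames {A,G}
N -> fault, evict A, frames {G,N}
G -> hit
N -> hit
G -> hit
N -> hit
R -> fault, evict G, frames {N,R}
N -> hit
A -> fault, evict N, frames {R,A}
H -> fault, evict R, frames {A,H}
Z -> fault, evict A, frames {H,Z}
A -> fault, evict H, frames {Z,A}
N -> fault, evict Z, frames {A,N}

{A, N}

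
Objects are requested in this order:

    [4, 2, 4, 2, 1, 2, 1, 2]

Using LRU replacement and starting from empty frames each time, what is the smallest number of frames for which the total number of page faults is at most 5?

2

f=1: 8 faults
f=2: 3 faults
f=3: 3 faults
Smallest f with faults ≤ 5 is 2.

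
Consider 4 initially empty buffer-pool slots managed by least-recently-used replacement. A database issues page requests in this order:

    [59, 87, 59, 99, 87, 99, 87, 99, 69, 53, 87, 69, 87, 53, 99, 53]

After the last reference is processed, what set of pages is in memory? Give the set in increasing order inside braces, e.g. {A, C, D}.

{53, 69, 87, 99}

59 → miss, frames (59)
87 → miss, frames (59 87)
59 → hit
99 → miss, frames (87 59 99)
87 → hit
99 → hit
87 → hit
99 → hit
69 → miss, frames (59 87 99 69)
53 → miss, evict 59, frames (87 99 69 53)
87 → hit
69 → hit
87 → hit
53 → hit
99 → hit
53 → hit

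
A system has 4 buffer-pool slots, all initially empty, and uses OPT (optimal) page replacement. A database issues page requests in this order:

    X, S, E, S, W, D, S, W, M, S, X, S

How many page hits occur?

X → fault, frames {X}
S → fault, frames {X,S}
E → fault, frames {X,S,E}
S → hit
W → fault, frames {X,S,E,W}
D → fault, evict E, frames {X,S,W,D}
S → hit
W → hit
M → fault, evict D, frames {X,S,W,M}
S → hit
X → hit
S → hit
Hits: 6.

6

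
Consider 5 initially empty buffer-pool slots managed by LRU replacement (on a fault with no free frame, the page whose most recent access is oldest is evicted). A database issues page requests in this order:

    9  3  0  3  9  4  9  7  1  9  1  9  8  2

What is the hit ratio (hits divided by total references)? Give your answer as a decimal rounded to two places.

0.43

9 → miss, frames [9]
3 → miss, frames [9, 3]
0 → miss, frames [9, 3, 0]
3 → hit
9 → hit
4 → miss, frames [0, 3, 9, 4]
9 → hit
7 → miss, frames [0, 3, 4, 9, 7]
1 → miss, evict 0, frames [3, 4, 9, 7, 1]
9 → hit
1 → hit
9 → hit
8 → miss, evict 3, frames [4, 7, 1, 9, 8]
2 → miss, evict 4, frames [7, 1, 9, 8, 2]
Hits: 6 of 14 references → 6/14 = 0.4286.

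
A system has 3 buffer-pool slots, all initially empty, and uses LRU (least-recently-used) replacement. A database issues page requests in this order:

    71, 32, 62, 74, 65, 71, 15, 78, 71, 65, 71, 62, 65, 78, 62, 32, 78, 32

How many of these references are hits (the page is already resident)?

71 -> miss, frames [71]
32 -> miss, frames [71, 32]
62 -> miss, frames [71, 32, 62]
74 -> miss, evict 71, frames [32, 62, 74]
65 -> miss, evict 32, frames [62, 74, 65]
71 -> miss, evict 62, frames [74, 65, 71]
15 -> miss, evict 74, frames [65, 71, 15]
78 -> miss, evict 65, frames [71, 15, 78]
71 -> hit
65 -> miss, evict 15, frames [78, 71, 65]
71 -> hit
62 -> miss, evict 78, frames [65, 71, 62]
65 -> hit
78 -> miss, evict 71, frames [62, 65, 78]
62 -> hit
32 -> miss, evict 65, frames [78, 62, 32]
78 -> hit
32 -> hit
Hits: 6.

6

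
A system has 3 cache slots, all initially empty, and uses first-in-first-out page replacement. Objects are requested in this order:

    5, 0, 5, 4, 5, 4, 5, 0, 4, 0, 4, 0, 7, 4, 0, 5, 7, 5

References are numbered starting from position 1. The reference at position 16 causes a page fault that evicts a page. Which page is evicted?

0

pos 1: 5 → fault, frames (5)
pos 2: 0 → fault, frames (5 0)
pos 3: 5 → hit
pos 4: 4 → fault, frames (5 0 4)
pos 5: 5 → hit
pos 6: 4 → hit
pos 7: 5 → hit
pos 8: 0 → hit
pos 9: 4 → hit
pos 10: 0 → hit
pos 11: 4 → hit
pos 12: 0 → hit
pos 13: 7 → fault, evict 5, frames (0 4 7)
pos 14: 4 → hit
pos 15: 0 → hit
pos 16: 5 → fault, evict 0, frames (4 7 5)
At position 16, page 0 is evicted.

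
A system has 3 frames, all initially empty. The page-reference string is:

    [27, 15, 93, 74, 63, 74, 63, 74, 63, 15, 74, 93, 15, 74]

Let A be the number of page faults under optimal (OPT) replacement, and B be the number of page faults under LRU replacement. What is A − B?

-1

Under OPT: F F F F F . . . . . . F . . → 6 faults.
Under LRU: F F F F F . . . . F . F . . → 7 faults.
A − B = 6 − 7 = -1.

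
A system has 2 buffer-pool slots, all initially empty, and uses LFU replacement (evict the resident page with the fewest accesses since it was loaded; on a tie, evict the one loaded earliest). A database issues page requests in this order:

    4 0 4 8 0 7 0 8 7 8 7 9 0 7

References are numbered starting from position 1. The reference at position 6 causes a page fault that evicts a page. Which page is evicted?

pos 1: 4 → fault, frames (4)
pos 2: 0 → fault, frames (4 0)
pos 3: 4 → hit
pos 4: 8 → fault, evict 0, frames (4 8)
pos 5: 0 → fault, evict 8, frames (4 0)
pos 6: 7 → fault, evict 0, frames (4 7)
At position 6, page 0 is evicted.

0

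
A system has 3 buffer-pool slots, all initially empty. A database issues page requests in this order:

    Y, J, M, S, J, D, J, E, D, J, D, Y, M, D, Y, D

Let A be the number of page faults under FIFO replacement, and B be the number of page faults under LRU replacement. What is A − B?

Under FIFO: F F F F . F F F . . . F F F . . → 10 faults.
Under LRU: F F F F . F . F . . . F F . . . → 8 faults.
A − B = 10 − 8 = 2.

2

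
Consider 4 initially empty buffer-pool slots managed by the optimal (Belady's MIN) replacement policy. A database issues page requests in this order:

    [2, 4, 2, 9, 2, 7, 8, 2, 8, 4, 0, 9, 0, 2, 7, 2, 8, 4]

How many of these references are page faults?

8

2 → fault, frames {2}
4 → fault, frames {2,4}
2 → hit
9 → fault, frames {2,4,9}
2 → hit
7 → fault, frames {2,4,9,7}
8 → fault, evict 7, frames {2,4,9,8}
2 → hit
8 → hit
4 → hit
0 → fault, evict 4, frames {2,9,8,0}
9 → hit
0 → hit
2 → hit
7 → fault, evict 0, frames {2,9,8,7}
2 → hit
8 → hit
4 → fault, evict 7, frames {2,9,8,4}
Page faults: 8.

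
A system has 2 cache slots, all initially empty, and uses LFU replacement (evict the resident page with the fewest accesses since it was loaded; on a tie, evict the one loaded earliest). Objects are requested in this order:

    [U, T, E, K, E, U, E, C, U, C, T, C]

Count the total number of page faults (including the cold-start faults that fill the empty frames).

10

U: miss, frames (U)
T: miss, frames (U T)
E: miss, evict U, frames (T E)
K: miss, evict T, frames (E K)
E: hit
U: miss, evict K, frames (E U)
E: hit
C: miss, evict U, frames (E C)
U: miss, evict C, frames (E U)
C: miss, evict U, frames (E C)
T: miss, evict C, frames (E T)
C: miss, evict T, frames (E C)
Page faults: 10.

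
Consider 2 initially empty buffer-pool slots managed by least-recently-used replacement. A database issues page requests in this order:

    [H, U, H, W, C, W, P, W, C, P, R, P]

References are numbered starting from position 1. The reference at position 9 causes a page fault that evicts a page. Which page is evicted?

P

pos 1: H → fault, frames [H]
pos 2: U → fault, frames [H, U]
pos 3: H → hit
pos 4: W → fault, evict U, frames [H, W]
pos 5: C → fault, evict H, frames [W, C]
pos 6: W → hit
pos 7: P → fault, evict C, frames [W, P]
pos 8: W → hit
pos 9: C → fault, evict P, frames [W, C]
At position 9, page P is evicted.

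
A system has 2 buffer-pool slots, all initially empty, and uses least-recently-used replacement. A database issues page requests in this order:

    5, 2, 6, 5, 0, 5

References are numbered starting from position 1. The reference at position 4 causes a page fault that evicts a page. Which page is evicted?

2

pos 1: 5: fault, frames {5}
pos 2: 2: fault, frames {5,2}
pos 3: 6: fault, evict 5, frames {2,6}
pos 4: 5: fault, evict 2, frames {6,5}
At position 4, page 2 is evicted.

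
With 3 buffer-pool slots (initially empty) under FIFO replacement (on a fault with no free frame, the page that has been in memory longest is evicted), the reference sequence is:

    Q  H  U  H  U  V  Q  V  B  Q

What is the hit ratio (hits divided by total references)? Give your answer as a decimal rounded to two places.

0.40

Q -> miss, frames {Q}
H -> miss, frames {Q,H}
U -> miss, frames {Q,H,U}
H -> hit
U -> hit
V -> miss, evict Q, frames {H,U,V}
Q -> miss, evict H, frames {U,V,Q}
V -> hit
B -> miss, evict U, frames {V,Q,B}
Q -> hit
Hits: 4 of 10 references → 4/10 = 0.4000.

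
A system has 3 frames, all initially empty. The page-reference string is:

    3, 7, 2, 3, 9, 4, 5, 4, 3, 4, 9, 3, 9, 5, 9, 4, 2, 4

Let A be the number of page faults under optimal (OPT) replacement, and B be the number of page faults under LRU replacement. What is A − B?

Under OPT: F F F . F F F . . . F . . . . F F . → 9 faults.
Under LRU: F F F . F F F . F . F . . F . F F . → 11 faults.
A − B = 9 − 11 = -2.

-2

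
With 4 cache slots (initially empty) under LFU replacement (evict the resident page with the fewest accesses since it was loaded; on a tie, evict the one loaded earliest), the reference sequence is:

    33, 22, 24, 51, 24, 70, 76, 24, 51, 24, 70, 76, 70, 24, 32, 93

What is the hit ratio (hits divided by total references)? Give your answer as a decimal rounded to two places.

0.50

33: miss, frames {33}
22: miss, frames {33,22}
24: miss, frames {33,22,24}
51: miss, frames {33,22,24,51}
24: hit
70: miss, evict 33, frames {22,24,51,70}
76: miss, evict 22, frames {24,51,70,76}
24: hit
51: hit
24: hit
70: hit
76: hit
70: hit
24: hit
32: miss, evict 51, frames {24,70,76,32}
93: miss, evict 32, frames {24,70,76,93}
Hits: 8 of 16 references → 8/16 = 0.5000.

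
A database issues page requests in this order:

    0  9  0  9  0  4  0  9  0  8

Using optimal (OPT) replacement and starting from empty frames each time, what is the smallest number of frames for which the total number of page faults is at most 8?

f=1: 10 faults
f=2: 5 faults
f=3: 4 faults
f=4: 4 faults
Smallest f with faults ≤ 8 is 2.

2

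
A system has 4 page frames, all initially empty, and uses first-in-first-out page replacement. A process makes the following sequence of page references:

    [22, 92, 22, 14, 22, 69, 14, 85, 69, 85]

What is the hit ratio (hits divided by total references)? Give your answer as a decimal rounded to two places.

0.50

22: fault, frames [22]
92: fault, frames [22, 92]
22: hit
14: fault, frames [22, 92, 14]
22: hit
69: fault, frames [22, 92, 14, 69]
14: hit
85: fault, evict 22, frames [92, 14, 69, 85]
69: hit
85: hit
Hits: 5 of 10 references → 5/10 = 0.5000.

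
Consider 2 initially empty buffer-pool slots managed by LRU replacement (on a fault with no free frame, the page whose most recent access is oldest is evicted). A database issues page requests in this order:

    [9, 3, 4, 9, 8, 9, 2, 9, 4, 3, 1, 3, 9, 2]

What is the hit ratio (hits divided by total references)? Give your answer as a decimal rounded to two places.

0.21

9: fault, frames [9]
3: fault, frames [9, 3]
4: fault, evict 9, frames [3, 4]
9: fault, evict 3, frames [4, 9]
8: fault, evict 4, frames [9, 8]
9: hit
2: fault, evict 8, frames [9, 2]
9: hit
4: fault, evict 2, frames [9, 4]
3: fault, evict 9, frames [4, 3]
1: fault, evict 4, frames [3, 1]
3: hit
9: fault, evict 1, frames [3, 9]
2: fault, evict 3, frames [9, 2]
Hits: 3 of 14 references → 3/14 = 0.2143.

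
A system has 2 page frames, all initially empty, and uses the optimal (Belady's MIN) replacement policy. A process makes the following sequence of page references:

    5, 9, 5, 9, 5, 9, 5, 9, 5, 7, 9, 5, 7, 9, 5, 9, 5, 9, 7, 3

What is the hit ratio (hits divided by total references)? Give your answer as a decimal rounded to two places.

0.65

5 -> miss, frames {5}
9 -> miss, frames {5,9}
5 -> hit
9 -> hit
5 -> hit
9 -> hit
5 -> hit
9 -> hit
5 -> hit
7 -> miss, evict 5, frames {9,7}
9 -> hit
5 -> miss, evict 9, frames {7,5}
7 -> hit
9 -> miss, evict 7, frames {5,9}
5 -> hit
9 -> hit
5 -> hit
9 -> hit
7 -> miss, evict 9, frames {5,7}
3 -> miss, evict 7, frames {5,3}
Hits: 13 of 20 references → 13/20 = 0.6500.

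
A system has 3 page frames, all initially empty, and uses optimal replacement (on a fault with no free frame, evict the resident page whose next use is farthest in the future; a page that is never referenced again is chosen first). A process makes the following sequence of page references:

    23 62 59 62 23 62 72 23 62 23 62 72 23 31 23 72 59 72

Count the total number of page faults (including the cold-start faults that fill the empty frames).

23 -> miss, frames {23}
62 -> miss, frames {23,62}
59 -> miss, frames {23,62,59}
62 -> hit
23 -> hit
62 -> hit
72 -> miss, evict 59, frames {23,62,72}
23 -> hit
62 -> hit
23 -> hit
62 -> hit
72 -> hit
23 -> hit
31 -> miss, evict 62, frames {23,72,31}
23 -> hit
72 -> hit
59 -> miss, evict 31, frames {23,72,59}
72 -> hit
Page faults: 6.

6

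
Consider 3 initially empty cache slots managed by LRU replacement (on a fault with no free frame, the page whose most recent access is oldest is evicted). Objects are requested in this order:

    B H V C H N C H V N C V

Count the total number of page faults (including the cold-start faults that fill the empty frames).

8

B -> miss, frames {B}
H -> miss, frames {B,H}
V -> miss, frames {B,H,V}
C -> miss, evict B, frames {H,V,C}
H -> hit
N -> miss, evict V, frames {C,H,N}
C -> hit
H -> hit
V -> miss, evict N, frames {C,H,V}
N -> miss, evict C, frames {H,V,N}
C -> miss, evict H, frames {V,N,C}
V -> hit
Page faults: 8.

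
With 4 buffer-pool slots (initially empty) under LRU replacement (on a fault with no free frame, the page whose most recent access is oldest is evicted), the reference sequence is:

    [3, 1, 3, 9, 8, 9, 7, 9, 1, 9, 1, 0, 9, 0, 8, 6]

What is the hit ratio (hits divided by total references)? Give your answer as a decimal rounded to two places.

0.44

3 → miss, frames {3}
1 → miss, frames {3,1}
3 → hit
9 → miss, frames {1,3,9}
8 → miss, frames {1,3,9,8}
9 → hit
7 → miss, evict 1, frames {3,8,9,7}
9 → hit
1 → miss, evict 3, frames {8,7,9,1}
9 → hit
1 → hit
0 → miss, evict 8, frames {7,9,1,0}
9 → hit
0 → hit
8 → miss, evict 7, frames {1,9,0,8}
6 → miss, evict 1, frames {9,0,8,6}
Hits: 7 of 16 references → 7/16 = 0.4375.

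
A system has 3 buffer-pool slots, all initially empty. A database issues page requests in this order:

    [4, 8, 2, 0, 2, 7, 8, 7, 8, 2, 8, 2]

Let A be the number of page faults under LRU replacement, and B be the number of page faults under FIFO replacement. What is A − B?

Under LRU: F F F F . F F . . . . . → 6 faults.
Under FIFO: F F F F . F F . . F . . → 7 faults.
A − B = 6 − 7 = -1.

-1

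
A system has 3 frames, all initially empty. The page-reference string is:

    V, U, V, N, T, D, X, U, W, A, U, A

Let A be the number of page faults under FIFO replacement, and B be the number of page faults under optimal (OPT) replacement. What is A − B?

Under FIFO: F F . F F F F F F F . . → 9 faults.
Under OPT: F F . F F F F . F F . . → 8 faults.
A − B = 9 − 8 = 1.

1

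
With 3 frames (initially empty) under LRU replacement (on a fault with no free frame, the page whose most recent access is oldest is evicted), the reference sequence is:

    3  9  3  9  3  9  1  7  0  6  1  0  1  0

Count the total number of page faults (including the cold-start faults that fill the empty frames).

3 -> miss, frames [3]
9 -> miss, frames [3, 9]
3 -> hit
9 -> hit
3 -> hit
9 -> hit
1 -> miss, frames [3, 9, 1]
7 -> miss, evict 3, frames [9, 1, 7]
0 -> miss, evict 9, frames [1, 7, 0]
6 -> miss, evict 1, frames [7, 0, 6]
1 -> miss, evict 7, frames [0, 6, 1]
0 -> hit
1 -> hit
0 -> hit
Page faults: 7.

7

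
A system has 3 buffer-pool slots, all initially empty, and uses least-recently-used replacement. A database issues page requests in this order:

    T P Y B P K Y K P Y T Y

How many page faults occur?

T -> miss, frames [T]
P -> miss, frames [T, P]
Y -> miss, frames [T, P, Y]
B -> miss, evict T, frames [P, Y, B]
P -> hit
K -> miss, evict Y, frames [B, P, K]
Y -> miss, evict B, frames [P, K, Y]
K -> hit
P -> hit
Y -> hit
T -> miss, evict K, frames [P, Y, T]
Y -> hit
Page faults: 7.

7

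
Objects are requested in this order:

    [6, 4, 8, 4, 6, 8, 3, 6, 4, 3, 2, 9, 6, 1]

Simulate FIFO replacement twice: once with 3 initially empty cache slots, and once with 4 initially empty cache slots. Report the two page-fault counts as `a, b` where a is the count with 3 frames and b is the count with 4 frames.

10, 8

3 frames: F F F . . . F F F . F F F F → 10 faults.
4 frames: F F F . . . F . . . F F F F → 8 faults.
8 < 10: adding a frame reduced faults, as is typical.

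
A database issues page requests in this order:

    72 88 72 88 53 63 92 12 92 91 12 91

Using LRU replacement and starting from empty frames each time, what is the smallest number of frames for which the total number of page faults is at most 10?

f=1: 12 faults
f=2: 8 faults
f=3: 7 faults
f=4: 7 faults
f=5: 7 faults
f=6: 7 faults
f=7: 7 faults
Smallest f with faults ≤ 10 is 2.

2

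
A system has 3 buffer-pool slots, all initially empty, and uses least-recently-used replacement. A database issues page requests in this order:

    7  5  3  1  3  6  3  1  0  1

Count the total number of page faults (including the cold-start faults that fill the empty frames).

6

7: miss, frames (7)
5: miss, frames (7 5)
3: miss, frames (7 5 3)
1: miss, evict 7, frames (5 3 1)
3: hit
6: miss, evict 5, frames (1 3 6)
3: hit
1: hit
0: miss, evict 6, frames (3 1 0)
1: hit
Page faults: 6.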